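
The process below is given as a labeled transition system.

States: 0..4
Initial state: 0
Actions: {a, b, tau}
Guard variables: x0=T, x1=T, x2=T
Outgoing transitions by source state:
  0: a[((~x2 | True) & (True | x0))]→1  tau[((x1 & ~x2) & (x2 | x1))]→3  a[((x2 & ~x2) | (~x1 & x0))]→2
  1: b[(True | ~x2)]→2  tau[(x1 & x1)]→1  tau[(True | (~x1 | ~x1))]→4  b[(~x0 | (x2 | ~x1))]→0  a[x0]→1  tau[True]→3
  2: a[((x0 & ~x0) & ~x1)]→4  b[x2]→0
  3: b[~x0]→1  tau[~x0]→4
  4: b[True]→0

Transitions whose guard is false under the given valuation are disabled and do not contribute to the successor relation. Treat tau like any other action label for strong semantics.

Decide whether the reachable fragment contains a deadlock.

Reachable = {0,1,2,3,4}
  0: a→1  [deg 1]
  1: a→1  b→0  b→2  tau→1  tau→3  tau→4  [deg 6]
  2: b→0  [deg 1]
  3: ∅  [no exit]
  4: b→0  [deg 1]
Path to 3: a·tau

Answer: DEADLOCK at state 3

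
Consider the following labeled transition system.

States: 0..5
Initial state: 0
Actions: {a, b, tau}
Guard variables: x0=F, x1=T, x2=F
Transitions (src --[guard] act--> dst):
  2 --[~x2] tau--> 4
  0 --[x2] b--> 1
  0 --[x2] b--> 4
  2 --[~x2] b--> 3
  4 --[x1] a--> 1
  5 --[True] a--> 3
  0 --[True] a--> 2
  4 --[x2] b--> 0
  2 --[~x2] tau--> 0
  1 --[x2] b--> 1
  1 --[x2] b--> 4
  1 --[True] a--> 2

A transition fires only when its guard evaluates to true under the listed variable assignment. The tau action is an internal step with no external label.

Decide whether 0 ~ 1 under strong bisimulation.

Compute ~ classes (split until stable):
  π0 = {{0,1,2,3,4,5}}
  π1 = {{0,1,4,5},{2},{3}}
  π2 = {{0,1},{2},{3},{4},{5}}
Fixed point at round 3; 5 class(es).
[0]={0,1}  [1]={0,1}

Answer: BISIMILAR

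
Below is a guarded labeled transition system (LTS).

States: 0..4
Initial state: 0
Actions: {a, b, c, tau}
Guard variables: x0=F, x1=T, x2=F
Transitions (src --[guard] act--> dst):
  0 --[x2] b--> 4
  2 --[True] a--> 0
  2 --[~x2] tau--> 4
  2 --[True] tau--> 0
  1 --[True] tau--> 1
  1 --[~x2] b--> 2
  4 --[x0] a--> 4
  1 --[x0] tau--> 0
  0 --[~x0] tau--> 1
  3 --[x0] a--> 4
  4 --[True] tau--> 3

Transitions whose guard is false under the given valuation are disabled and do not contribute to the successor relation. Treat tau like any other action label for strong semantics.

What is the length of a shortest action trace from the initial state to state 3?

Layered search for 3:
  depth 0: {0}
  depth 1: {1}
  depth 2: {2}
  depth 3: {4}
  depth 4: {3}
3 enters at depth 4; path tau·b·tau·tau

Answer: 4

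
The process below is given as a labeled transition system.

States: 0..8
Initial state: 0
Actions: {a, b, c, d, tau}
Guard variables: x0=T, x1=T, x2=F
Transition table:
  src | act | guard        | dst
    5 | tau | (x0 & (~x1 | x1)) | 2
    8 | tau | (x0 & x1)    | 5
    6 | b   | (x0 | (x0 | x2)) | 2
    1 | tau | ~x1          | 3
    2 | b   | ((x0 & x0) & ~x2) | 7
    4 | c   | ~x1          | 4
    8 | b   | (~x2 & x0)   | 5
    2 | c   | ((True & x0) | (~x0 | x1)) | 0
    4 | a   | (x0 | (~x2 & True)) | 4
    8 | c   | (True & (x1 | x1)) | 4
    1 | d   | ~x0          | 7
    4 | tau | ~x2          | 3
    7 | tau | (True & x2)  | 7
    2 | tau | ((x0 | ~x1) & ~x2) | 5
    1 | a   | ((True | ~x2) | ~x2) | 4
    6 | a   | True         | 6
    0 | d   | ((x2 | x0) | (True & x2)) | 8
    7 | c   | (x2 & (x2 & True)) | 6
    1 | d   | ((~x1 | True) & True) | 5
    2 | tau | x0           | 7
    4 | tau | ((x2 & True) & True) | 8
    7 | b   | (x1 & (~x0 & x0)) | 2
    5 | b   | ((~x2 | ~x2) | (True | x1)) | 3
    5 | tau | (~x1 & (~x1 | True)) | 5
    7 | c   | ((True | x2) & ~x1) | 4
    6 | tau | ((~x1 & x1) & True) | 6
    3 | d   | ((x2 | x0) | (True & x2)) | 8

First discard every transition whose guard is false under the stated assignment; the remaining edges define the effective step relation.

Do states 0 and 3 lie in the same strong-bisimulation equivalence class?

Answer: BISIMILAR

Analysis:
Bisimulation quotient by refinement:
  P[0] = {{0,1,2,3,4,5,6,7,8}}
  P[1] = {{0,3},{1},{2,8},{4},{5},{6},{7}}
  P[2] = {{0,3},{1},{2},{4},{5},{6},{7},{8}}
stable after 3 split(s): 8 block(s)
0∈{0,3}, 3∈{0,3}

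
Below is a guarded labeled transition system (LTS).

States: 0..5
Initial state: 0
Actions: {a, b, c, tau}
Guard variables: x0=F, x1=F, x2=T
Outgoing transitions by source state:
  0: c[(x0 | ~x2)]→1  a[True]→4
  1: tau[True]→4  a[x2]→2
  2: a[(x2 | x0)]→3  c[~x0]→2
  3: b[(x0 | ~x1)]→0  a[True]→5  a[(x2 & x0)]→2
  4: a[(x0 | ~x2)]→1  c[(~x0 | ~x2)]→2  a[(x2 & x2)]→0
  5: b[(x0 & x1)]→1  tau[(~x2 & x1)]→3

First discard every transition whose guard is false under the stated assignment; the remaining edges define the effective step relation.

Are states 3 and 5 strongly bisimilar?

Answer: NOT BISIMILAR

Analysis:
Refine partition for ~:
  round 0: {{0,1,2,3,4,5}}
  round 1: {{0},{1},{2,4},{3},{5}}
  round 2: {{0},{1},{2},{3},{4},{5}}
stable after 3 split(s): 6 block(s)
class of 3: {3}; class of 5: {5}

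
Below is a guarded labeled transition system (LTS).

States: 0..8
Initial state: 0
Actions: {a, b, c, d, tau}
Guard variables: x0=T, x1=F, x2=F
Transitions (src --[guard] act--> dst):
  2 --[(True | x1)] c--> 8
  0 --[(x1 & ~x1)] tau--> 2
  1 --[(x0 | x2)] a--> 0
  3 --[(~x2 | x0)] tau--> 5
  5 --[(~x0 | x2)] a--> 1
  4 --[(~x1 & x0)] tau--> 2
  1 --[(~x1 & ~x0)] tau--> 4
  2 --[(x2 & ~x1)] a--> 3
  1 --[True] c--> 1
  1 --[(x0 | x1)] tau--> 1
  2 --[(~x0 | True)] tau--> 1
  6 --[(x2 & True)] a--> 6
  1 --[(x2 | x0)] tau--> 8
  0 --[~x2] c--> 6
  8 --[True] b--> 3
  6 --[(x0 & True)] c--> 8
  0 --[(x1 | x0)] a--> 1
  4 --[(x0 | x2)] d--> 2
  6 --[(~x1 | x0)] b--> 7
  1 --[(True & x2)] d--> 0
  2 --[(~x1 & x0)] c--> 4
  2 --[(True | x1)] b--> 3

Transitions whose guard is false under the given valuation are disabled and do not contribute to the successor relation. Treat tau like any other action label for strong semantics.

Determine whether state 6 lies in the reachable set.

16 transition(s) survive guard evaluation.
L0 = {0}
L1 = {1,6}  now seen {0,1,6}
L2 = {7,8}  now seen {0,1,6,7,8}
L3 = {3}  now seen {0,1,3,6,7,8}
L4 = {5}  now seen {0,1,3,5,6,7,8}
Reach set: {0,1,3,5,6,7,8}
Path to 6: c

Answer: REACHABLE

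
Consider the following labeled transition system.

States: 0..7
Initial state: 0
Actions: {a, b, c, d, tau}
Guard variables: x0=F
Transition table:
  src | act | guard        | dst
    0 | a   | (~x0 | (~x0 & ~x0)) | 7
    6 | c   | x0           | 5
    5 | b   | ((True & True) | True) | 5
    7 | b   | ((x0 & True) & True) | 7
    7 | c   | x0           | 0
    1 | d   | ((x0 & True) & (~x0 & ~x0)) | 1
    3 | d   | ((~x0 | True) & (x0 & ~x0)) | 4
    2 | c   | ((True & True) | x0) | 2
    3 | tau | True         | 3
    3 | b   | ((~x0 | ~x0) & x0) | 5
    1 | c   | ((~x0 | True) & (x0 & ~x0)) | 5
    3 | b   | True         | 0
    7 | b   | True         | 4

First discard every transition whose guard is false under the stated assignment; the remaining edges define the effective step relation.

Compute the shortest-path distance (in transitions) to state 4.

Answer: 2

Working:
Layered search for 4:
  L0 = {0}
  L1 = {7}
  L2 = {4}
depth(4)=2, e.g. a·b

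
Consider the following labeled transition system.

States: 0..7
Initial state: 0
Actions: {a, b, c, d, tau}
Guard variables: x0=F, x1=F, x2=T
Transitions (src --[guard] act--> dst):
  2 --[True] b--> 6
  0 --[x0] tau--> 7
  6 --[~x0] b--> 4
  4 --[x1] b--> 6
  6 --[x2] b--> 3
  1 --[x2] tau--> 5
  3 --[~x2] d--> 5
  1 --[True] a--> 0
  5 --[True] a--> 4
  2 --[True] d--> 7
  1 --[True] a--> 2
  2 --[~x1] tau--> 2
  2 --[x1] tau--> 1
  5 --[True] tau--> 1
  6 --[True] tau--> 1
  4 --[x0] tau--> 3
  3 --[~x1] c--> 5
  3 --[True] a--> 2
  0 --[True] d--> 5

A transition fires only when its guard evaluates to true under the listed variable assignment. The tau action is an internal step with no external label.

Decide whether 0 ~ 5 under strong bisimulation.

Answer: NOT BISIMILAR

Trace:
Compute ~ classes (split until stable):
  round 0: {{0,1,2,3,4,5,6,7}}
  round 1: {{0},{1,5},{2},{3},{4,7},{6}}
  round 2: {{0},{1},{2},{3},{4,7},{5},{6}}
stable after 3 split(s): 7 block(s)
[0]={0}  [5]={5}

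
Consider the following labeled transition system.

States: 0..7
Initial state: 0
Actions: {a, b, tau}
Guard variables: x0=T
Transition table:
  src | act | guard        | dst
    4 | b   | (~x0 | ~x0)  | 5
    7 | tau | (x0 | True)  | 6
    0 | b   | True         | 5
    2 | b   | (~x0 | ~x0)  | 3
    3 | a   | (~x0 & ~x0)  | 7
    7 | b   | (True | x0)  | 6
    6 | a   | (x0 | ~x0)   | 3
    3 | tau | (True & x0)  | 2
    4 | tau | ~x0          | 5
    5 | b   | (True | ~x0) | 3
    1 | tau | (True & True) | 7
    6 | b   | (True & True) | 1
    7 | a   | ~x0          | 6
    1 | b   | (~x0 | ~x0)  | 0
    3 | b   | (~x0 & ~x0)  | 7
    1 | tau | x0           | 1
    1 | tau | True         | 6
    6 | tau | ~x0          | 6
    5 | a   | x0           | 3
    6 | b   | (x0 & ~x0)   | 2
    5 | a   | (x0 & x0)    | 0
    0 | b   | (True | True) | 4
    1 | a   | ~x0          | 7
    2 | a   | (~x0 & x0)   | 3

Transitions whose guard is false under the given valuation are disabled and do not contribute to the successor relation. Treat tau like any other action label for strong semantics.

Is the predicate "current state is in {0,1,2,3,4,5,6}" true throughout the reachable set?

Allowed set {0,1,2,3,4,5,6}
R = {0,2,3,4,5}
  0: safe
  2: safe
  3: safe
  4: safe
  5: safe

Answer: INVARIANT HOLDS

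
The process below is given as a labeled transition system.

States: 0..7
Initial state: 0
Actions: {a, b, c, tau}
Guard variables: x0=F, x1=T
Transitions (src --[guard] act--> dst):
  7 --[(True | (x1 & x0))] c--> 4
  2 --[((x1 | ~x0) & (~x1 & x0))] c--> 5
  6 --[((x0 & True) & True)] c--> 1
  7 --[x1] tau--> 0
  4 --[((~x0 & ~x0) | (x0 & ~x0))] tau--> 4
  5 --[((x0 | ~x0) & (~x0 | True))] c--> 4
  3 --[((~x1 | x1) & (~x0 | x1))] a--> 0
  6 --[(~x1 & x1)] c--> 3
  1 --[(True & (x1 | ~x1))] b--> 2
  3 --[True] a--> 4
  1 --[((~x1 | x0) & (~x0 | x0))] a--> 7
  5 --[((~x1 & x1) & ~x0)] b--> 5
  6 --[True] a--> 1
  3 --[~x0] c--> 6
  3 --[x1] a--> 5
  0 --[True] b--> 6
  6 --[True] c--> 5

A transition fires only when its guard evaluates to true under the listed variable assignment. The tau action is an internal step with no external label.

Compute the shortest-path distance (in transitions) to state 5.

Answer: 2

Working:
BFS to 5:
  Layer 0: {0}
  Layer 1: {6}
  Layer 2: {1,5}
depth(5)=2, e.g. b·c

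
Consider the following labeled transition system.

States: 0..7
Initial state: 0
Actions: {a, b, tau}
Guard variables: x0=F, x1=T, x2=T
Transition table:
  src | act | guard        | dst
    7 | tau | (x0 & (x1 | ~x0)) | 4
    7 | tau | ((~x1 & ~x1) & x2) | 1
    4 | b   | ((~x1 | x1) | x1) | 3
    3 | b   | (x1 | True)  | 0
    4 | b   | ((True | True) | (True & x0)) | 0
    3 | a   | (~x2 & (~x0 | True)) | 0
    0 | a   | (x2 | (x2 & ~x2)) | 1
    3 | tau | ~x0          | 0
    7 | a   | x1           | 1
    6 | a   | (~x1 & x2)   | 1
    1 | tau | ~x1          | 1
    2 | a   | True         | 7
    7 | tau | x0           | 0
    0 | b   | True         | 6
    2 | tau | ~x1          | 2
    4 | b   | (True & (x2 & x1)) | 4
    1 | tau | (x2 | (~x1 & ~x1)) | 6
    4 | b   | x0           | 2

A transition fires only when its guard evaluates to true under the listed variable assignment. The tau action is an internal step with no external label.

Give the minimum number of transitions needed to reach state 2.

Answer: UNREACHABLE

Trace:
Layered search for 2:
  depth 0: {0}
  depth 1: {1,6}
2 never appears.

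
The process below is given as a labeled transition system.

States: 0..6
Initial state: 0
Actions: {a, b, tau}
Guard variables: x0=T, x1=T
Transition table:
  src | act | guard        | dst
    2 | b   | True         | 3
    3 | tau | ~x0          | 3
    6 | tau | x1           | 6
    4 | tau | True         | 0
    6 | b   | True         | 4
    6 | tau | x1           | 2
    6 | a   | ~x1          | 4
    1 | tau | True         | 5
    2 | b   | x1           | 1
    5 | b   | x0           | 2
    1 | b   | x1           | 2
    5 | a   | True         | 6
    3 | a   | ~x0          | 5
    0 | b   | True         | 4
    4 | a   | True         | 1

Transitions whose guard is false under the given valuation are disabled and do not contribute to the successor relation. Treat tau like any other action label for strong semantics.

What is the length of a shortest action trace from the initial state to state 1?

BFS to 1:
  L0 = {0}
  L1 = {4}
  L2 = {1}
1 enters at depth 2; path b·a

Answer: 2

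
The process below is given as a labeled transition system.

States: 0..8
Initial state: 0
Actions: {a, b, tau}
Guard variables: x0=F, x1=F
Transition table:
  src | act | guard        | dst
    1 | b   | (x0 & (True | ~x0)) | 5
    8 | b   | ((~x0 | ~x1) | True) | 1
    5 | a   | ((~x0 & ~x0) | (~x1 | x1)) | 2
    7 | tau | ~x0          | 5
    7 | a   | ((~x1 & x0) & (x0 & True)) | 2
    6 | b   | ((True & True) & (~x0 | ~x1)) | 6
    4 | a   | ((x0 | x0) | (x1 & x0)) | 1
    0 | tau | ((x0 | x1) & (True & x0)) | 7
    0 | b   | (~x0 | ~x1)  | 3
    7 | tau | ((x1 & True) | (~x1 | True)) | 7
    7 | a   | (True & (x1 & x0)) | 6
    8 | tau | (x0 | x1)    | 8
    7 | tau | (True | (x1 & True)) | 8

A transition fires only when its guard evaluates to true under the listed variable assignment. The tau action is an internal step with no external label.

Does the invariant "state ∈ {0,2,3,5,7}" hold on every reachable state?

Answer: INVARIANT HOLDS

Analysis:
Safe = {0,2,3,5,7}
R = {0,3}
  0: safe
  3: safe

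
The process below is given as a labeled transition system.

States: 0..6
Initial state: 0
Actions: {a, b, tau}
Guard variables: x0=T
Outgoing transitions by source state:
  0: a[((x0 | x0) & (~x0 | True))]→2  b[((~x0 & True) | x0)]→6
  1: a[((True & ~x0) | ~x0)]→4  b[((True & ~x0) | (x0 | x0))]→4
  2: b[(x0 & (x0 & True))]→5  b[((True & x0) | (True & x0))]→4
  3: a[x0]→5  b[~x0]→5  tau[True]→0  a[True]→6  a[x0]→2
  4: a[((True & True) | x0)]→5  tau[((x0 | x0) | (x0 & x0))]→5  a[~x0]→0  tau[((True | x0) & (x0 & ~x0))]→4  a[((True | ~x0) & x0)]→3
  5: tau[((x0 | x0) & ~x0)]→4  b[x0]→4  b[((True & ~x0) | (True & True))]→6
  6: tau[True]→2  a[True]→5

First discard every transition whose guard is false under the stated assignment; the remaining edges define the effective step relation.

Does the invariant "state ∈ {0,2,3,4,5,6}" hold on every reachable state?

Allowed set {0,2,3,4,5,6}
Reach set: {0,2,3,4,5,6}
  0: ok
  2: ok
  3: ok
  4: ok
  5: ok
  6: ok

Answer: INVARIANT HOLDS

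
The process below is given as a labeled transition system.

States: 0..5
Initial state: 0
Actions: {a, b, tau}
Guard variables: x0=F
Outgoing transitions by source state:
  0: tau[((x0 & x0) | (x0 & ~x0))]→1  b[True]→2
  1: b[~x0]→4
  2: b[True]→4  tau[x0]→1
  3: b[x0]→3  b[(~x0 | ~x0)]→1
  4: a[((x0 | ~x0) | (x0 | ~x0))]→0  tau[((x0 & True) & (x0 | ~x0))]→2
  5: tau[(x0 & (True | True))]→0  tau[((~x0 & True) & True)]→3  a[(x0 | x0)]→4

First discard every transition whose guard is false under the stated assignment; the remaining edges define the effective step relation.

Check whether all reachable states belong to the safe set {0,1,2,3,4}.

Answer: INVARIANT HOLDS

Trace:
Allowed set {0,1,2,3,4}
Reachable = {0,2,4}
  0: ok
  2: ok
  4: ok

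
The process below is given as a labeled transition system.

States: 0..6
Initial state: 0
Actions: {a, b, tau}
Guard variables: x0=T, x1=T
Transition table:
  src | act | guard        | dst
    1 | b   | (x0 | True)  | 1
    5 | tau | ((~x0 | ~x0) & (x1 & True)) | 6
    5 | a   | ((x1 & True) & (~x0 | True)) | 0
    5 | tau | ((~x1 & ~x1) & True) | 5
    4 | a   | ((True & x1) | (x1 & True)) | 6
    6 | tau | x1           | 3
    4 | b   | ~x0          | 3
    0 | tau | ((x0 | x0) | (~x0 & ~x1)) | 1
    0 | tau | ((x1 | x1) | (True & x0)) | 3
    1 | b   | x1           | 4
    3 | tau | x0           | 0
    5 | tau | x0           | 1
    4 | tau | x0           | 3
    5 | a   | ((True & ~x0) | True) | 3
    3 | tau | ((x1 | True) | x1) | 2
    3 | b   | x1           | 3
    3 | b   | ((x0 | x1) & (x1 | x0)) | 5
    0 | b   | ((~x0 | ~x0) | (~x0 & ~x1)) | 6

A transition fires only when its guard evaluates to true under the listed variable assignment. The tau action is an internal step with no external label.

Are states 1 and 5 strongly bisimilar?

Compute ~ classes (split until stable):
  P[0] = {{0,1,2,3,4,5,6}}
  P[1] = {{0,6},{1},{2},{3},{4,5}}
  P[2] = {{0},{1},{2},{3},{4},{5},{6}}
stable after 3 split(s): 7 block(s)
class of 1: {1}; class of 5: {5}

Answer: NOT BISIMILAR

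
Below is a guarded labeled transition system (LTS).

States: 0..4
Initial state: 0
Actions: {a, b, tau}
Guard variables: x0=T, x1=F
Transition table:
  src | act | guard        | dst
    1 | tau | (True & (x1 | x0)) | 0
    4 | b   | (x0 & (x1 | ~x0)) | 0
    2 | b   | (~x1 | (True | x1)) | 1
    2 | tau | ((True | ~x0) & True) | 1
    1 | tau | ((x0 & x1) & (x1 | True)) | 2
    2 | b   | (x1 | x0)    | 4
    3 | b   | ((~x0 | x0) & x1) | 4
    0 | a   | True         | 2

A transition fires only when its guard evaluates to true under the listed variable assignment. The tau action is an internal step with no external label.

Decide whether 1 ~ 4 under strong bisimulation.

Compute ~ classes (split until stable):
  P[0] = {{0,1,2,3,4}}
  P[1] = {{0},{1},{2},{3,4}}
stable after 2 split(s): 4 block(s)
[1]={1}  [4]={3,4}

Answer: NOT BISIMILAR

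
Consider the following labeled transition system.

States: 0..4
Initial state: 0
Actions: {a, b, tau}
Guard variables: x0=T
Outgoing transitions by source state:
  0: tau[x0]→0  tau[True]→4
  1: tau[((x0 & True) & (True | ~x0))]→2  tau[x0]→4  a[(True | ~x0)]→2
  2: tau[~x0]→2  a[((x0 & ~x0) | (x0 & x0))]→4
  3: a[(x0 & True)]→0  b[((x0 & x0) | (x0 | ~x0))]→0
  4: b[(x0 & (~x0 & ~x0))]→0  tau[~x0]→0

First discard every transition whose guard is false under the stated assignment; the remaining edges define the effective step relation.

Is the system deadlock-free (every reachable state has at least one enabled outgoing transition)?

R = {0,4}
  0: tau→0  tau→4  [deg 2]
  4: ∅  [no exit]
witness 4: tau

Answer: DEADLOCK at state 4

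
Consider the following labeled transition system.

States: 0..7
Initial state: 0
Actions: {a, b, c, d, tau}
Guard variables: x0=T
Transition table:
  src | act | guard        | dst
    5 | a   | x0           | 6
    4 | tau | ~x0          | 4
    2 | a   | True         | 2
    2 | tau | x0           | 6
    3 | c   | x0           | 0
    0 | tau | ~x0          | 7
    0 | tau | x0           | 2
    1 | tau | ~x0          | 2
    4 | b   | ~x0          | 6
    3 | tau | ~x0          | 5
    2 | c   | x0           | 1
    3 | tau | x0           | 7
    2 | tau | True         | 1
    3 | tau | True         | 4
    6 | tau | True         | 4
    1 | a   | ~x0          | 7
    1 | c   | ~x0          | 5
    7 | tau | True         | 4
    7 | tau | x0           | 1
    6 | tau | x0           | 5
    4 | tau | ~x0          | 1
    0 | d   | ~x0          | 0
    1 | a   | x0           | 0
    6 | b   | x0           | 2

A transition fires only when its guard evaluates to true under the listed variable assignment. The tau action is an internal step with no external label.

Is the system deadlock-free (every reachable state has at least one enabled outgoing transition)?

Reach set: {0,1,2,4,5,6}
  0: tau→2  [1 exit(s)]
  1: a→0  [1 exit(s)]
  2: a→2  c→1  tau→1  tau→6  [4 exit(s)]
  4: ∅  [deadlock]
  5: a→6  [1 exit(s)]
  6: b→2  tau→4  tau→5  [3 exit(s)]
witness 4: tau·tau·tau

Answer: DEADLOCK at state 4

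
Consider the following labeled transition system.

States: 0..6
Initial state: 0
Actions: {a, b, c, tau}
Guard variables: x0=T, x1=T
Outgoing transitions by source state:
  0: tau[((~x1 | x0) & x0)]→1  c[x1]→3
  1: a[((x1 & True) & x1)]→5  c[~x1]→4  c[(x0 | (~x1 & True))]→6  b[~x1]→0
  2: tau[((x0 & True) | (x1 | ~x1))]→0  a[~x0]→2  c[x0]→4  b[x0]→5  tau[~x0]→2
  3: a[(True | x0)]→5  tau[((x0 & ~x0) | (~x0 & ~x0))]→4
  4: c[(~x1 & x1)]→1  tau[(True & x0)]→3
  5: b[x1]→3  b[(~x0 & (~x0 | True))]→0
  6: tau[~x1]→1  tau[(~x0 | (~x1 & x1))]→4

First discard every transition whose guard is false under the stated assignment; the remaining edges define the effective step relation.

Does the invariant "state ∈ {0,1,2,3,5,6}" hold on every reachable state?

Safe = {0,1,2,3,5,6}
Reach set: {0,1,3,5,6}
  0: ✓
  1: ✓
  3: ✓
  5: ✓
  6: ✓

Answer: INVARIANT HOLDS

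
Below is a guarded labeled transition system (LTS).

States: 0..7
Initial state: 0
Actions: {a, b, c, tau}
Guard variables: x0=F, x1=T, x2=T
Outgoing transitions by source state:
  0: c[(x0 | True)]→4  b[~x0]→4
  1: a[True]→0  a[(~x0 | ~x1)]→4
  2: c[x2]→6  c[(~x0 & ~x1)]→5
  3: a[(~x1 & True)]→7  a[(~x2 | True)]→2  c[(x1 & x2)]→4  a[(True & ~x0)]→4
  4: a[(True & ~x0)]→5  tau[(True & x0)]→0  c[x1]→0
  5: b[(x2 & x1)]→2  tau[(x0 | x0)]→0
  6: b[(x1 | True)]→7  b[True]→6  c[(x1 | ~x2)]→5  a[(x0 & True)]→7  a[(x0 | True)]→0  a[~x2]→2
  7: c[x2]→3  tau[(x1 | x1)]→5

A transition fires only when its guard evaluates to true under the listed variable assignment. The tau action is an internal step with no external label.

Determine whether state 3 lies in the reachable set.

Answer: REACHABLE

Working:
Guard filter leaves 17 enabled edge(s).
depth 0: {0}
depth 1: {4}  total {0,4}
depth 2: {5}  total {0,4,5}
depth 3: {2}  total {0,2,4,5}
depth 4: {6}  total {0,2,4,5,6}
depth 5: {7}  total {0,2,4,5,6,7}
depth 6: {3}  total {0,2,3,4,5,6,7}
R = {0,2,3,4,5,6,7}
Path to 3: c·a·b·c·b·c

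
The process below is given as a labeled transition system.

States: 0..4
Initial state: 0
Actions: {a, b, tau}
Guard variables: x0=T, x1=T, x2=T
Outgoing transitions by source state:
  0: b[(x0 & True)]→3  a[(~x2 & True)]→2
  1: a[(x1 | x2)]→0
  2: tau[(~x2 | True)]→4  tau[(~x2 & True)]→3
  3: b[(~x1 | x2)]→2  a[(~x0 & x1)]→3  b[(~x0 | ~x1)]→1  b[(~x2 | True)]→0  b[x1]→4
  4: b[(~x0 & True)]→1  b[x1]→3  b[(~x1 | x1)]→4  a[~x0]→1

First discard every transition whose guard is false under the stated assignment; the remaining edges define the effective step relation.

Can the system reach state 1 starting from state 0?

After dropping false guards: 8 live edges.
L0 = {0}
L1 = {3}  total {0,3}
L2 = {2,4}  total {0,2,3,4}
Reachable = {0,2,3,4}

Answer: UNREACHABLE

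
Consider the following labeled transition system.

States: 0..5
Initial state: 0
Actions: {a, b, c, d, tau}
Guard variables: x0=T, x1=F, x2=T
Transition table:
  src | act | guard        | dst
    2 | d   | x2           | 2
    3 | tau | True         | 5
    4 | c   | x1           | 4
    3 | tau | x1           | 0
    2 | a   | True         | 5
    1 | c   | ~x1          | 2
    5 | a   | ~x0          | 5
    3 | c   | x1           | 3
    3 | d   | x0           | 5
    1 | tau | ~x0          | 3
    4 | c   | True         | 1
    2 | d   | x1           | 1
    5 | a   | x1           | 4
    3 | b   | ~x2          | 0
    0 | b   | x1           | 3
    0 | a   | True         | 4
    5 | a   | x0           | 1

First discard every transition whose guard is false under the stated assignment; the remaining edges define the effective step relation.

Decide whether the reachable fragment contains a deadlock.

Reach set: {0,1,2,4,5}
  0: a→4  [deg 1]
  1: c→2  [deg 1]
  2: a→5  d→2  [deg 2]
  4: c→1  [deg 1]
  5: a→1  [deg 1]

Answer: DEADLOCK-FREE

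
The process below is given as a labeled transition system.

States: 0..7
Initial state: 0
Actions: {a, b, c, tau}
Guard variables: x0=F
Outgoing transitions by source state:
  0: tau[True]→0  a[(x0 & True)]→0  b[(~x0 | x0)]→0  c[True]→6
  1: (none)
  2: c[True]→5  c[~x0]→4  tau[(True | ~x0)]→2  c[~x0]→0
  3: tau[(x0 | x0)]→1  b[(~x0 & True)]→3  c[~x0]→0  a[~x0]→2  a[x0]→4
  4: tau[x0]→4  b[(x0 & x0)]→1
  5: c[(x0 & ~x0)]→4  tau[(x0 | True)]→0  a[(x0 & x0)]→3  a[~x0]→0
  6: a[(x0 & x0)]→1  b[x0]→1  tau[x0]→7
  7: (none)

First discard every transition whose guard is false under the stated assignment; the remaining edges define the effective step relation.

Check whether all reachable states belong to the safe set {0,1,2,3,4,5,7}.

Answer: INVARIANT VIOLATED at state 6

Analysis:
Safe = {0,1,2,3,4,5,7}
R = {0,6}
  0: ok
  6: VIOLATES
reach 6 via c — violates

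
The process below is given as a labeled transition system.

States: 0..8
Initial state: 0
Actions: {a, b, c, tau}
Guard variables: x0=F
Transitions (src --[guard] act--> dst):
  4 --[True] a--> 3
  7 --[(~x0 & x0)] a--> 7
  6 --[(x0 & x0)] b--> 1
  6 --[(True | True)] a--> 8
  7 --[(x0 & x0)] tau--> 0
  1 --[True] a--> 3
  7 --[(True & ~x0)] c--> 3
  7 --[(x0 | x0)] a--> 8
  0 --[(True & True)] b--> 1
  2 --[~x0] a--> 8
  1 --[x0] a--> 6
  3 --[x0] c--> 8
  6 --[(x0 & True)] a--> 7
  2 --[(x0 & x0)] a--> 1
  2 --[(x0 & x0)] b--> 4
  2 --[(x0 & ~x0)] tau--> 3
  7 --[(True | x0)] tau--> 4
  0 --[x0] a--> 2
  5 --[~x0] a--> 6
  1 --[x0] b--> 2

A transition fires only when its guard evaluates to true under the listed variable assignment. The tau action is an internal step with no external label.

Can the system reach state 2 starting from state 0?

Answer: UNREACHABLE

Trace:
Guard filter leaves 8 enabled edge(s).
depth 0: {0}
depth 1: {1}  total {0,1}
depth 2: {3}  total {0,1,3}
Reach set: {0,1,3}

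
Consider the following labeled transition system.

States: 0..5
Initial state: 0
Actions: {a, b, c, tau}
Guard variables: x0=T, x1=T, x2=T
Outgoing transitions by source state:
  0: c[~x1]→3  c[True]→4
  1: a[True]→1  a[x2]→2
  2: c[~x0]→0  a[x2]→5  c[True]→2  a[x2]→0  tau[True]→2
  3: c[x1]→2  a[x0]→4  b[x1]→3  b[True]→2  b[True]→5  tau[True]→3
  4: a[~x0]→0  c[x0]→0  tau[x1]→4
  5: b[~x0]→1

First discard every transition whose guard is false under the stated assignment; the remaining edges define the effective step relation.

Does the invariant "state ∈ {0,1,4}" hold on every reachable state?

Inv-set: {0,1,4}
Reach set: {0,4}
  0: ok
  4: ok

Answer: INVARIANT HOLDS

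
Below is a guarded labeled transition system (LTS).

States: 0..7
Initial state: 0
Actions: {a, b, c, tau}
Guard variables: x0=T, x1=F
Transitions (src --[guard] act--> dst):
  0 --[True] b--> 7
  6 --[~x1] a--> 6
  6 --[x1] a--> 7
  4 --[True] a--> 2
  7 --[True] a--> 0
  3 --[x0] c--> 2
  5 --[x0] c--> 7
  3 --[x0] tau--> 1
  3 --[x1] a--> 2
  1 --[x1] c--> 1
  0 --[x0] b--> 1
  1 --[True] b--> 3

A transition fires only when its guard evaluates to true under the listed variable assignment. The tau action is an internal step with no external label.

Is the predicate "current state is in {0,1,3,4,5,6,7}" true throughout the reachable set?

Answer: INVARIANT VIOLATED at state 2

Analysis:
Allowed set {0,1,3,4,5,6,7}
R = {0,1,2,3,7}
  0: safe
  1: safe
  2: outside
  3: safe
  7: safe
reach 2 via b·b·c — violates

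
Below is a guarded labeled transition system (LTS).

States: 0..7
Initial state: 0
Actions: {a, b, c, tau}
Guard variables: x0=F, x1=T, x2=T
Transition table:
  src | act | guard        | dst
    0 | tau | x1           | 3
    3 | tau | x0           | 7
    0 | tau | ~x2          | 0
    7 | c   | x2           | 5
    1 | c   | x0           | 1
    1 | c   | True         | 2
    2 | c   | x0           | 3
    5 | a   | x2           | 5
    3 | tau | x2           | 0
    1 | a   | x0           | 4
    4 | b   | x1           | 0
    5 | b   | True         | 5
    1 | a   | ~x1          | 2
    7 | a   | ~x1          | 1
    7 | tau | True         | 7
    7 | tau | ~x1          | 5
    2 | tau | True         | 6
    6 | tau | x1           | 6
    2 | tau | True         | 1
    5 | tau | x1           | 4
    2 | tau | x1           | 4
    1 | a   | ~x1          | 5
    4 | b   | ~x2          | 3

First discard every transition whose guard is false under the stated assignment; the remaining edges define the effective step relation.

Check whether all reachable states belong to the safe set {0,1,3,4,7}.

Answer: INVARIANT HOLDS

Analysis:
Inv-set: {0,1,3,4,7}
Reach set: {0,3}
  0: ✓
  3: ✓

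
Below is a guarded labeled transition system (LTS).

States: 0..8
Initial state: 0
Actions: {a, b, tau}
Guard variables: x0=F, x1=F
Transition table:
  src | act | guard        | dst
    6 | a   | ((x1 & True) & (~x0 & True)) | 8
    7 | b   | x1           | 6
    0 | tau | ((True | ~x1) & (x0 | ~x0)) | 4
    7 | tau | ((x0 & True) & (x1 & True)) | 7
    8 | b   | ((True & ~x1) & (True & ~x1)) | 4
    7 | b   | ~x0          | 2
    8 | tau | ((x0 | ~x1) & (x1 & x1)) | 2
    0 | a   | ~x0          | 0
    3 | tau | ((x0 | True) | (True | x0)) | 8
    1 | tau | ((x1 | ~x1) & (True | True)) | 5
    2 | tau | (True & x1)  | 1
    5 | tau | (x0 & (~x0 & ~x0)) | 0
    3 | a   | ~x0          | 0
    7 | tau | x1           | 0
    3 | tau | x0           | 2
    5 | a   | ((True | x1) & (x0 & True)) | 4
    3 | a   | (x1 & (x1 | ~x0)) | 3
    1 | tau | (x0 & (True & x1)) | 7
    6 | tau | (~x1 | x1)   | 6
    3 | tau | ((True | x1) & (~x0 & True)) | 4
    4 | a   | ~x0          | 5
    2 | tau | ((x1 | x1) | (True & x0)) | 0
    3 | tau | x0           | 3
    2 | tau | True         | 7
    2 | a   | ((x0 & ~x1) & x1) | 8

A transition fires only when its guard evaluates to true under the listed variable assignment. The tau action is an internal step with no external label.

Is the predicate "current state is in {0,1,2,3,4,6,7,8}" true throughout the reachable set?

Answer: INVARIANT VIOLATED at state 5

Working:
Allowed set {0,1,2,3,4,6,7,8}
Reachable = {0,4,5}
  0: ✓
  4: ✓
  5: outside
reach 5 via tau·a — violates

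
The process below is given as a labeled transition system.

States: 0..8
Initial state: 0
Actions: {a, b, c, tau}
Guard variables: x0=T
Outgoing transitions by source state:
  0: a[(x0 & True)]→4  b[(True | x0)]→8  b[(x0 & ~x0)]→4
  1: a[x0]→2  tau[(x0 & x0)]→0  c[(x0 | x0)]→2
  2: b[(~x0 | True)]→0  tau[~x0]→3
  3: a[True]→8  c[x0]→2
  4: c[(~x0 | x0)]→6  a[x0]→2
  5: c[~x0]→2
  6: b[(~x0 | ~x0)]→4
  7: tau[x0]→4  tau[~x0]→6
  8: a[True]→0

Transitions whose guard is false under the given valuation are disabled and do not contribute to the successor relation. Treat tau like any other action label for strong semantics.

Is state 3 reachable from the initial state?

12 transition(s) survive guard evaluation.
L0 = {0}
L1 = {4,8}  cumulative {0,4,8}
L2 = {2,6}  cumulative {0,2,4,6,8}
Reach set: {0,2,4,6,8}

Answer: UNREACHABLE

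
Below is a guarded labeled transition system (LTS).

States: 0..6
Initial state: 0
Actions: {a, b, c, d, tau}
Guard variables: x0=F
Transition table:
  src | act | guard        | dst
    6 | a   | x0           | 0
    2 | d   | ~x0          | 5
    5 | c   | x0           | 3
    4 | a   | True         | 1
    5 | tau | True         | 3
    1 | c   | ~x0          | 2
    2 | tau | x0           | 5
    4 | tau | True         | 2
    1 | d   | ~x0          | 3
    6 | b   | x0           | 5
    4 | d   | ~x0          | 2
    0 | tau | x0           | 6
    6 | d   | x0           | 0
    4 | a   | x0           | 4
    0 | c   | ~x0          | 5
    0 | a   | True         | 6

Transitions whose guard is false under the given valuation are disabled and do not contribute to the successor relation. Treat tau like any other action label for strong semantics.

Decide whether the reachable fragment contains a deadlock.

Reachable = {0,3,5,6}
  0: a→6  c→5  [2 exit(s)]
  3: ∅  [deadlock]
  5: tau→3  [1 exit(s)]
  6: ∅  [deadlock]
Path to 3: c·tau

Answer: DEADLOCK at state 3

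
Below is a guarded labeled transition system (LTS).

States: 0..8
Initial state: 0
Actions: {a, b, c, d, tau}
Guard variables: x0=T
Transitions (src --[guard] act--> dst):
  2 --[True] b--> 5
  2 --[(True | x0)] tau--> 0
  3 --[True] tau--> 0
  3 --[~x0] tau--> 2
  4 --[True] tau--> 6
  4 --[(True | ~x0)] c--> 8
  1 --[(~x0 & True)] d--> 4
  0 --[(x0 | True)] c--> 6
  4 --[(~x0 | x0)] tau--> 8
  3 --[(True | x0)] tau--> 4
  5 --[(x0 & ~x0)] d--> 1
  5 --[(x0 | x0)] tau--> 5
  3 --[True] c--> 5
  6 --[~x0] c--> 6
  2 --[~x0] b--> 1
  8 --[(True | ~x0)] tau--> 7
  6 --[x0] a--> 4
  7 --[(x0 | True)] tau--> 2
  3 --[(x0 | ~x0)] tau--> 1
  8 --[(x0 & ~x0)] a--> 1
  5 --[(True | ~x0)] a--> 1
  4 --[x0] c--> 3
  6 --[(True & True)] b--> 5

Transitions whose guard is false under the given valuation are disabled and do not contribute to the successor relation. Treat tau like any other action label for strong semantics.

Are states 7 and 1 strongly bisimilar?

Answer: NOT BISIMILAR

Working:
Bisimulation quotient by refinement:
  round 0: {{0,1,2,3,4,5,6,7,8}}
  round 1: {{0},{1},{2},{3,4},{5},{6},{7,8}}
  round 2: {{0},{1},{2},{3},{4},{5},{6},{7},{8}}
Fixed point at round 3; 9 class(es).
7∈{7}, 1∈{1}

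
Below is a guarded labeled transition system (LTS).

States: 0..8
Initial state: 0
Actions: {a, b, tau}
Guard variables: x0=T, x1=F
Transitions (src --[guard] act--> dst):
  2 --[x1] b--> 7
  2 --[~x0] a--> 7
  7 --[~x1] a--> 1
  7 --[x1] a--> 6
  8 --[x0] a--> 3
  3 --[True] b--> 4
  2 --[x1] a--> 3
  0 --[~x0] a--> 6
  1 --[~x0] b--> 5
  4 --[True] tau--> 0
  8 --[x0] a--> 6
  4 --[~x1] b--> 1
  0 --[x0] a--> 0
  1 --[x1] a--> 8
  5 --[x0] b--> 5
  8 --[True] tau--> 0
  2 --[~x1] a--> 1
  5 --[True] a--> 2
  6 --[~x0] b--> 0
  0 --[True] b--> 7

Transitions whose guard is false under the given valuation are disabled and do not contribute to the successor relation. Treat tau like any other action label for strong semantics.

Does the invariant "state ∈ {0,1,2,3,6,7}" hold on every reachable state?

Answer: INVARIANT HOLDS

Trace:
Allowed set {0,1,2,3,6,7}
R = {0,1,7}
  0: safe
  1: safe
  7: safe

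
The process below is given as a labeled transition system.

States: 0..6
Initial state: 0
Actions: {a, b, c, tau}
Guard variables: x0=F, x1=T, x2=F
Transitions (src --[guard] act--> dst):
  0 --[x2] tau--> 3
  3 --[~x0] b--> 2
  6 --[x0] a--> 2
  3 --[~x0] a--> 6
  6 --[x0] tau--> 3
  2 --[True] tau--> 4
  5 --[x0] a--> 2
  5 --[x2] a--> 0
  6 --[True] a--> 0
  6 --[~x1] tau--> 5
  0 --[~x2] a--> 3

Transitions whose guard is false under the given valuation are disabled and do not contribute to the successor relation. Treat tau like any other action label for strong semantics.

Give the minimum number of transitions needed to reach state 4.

Layered search for 4:
  depth 0: {0}
  depth 1: {3}
  depth 2: {2,6}
  depth 3: {4}
4 enters at depth 3; path a·b·tau

Answer: 3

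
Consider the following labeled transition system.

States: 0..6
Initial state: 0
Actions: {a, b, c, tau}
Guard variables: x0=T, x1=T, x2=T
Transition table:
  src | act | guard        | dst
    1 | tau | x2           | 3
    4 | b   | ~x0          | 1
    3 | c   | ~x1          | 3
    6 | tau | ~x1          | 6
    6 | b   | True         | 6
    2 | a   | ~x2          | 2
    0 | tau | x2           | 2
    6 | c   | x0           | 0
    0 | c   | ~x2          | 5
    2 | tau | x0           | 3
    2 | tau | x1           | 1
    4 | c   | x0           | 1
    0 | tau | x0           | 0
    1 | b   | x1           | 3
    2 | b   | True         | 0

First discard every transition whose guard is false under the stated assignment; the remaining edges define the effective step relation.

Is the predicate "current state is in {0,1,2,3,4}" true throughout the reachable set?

Allowed set {0,1,2,3,4}
Reach set: {0,1,2,3}
  0: safe
  1: safe
  2: safe
  3: safe

Answer: INVARIANT HOLDS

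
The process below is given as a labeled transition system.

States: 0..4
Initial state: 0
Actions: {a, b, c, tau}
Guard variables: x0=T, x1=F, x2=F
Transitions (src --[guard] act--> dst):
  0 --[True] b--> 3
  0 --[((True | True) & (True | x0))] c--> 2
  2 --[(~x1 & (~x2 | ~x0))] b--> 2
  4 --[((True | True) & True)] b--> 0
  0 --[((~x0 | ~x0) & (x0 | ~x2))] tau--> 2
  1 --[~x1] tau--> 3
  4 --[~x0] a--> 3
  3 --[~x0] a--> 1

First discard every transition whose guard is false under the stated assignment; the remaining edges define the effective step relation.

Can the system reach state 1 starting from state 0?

Guard filter leaves 5 enabled edge(s).
Layer 0: {0}
Layer 1: {2,3}  total {0,2,3}
Reach set: {0,2,3}

Answer: UNREACHABLE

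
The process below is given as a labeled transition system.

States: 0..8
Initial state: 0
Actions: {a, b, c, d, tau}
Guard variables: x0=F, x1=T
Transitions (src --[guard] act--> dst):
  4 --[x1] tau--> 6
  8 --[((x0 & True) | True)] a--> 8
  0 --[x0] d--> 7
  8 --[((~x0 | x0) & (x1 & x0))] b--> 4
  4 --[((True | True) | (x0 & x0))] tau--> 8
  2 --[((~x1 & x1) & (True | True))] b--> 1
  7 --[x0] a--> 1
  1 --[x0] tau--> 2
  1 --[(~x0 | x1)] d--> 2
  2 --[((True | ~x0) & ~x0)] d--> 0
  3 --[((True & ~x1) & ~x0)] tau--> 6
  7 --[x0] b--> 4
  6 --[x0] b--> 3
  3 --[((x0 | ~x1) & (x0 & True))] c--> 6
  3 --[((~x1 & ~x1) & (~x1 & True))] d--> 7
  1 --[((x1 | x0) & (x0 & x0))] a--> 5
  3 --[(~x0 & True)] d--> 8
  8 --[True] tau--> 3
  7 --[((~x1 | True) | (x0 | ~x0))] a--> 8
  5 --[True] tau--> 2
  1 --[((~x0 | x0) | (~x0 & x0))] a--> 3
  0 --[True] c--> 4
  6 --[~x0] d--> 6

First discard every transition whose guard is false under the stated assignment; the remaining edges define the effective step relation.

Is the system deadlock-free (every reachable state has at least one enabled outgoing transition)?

Answer: DEADLOCK-FREE

Trace:
R = {0,3,4,6,8}
  0: c→4  [deg 1]
  3: d→8  [deg 1]
  4: tau→6  tau→8  [deg 2]
  6: d→6  [deg 1]
  8: a→8  tau→3  [deg 2]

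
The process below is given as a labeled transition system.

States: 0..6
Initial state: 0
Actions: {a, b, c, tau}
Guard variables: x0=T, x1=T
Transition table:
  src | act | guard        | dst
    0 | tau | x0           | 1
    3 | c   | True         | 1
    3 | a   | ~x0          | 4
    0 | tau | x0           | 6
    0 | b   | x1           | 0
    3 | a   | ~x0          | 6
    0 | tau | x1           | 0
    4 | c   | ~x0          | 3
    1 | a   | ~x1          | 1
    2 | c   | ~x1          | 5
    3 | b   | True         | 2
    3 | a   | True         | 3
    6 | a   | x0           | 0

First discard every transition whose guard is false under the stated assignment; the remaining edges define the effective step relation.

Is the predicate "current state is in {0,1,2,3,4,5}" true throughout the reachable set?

Allowed set {0,1,2,3,4,5}
R = {0,1,6}
  0: ✓
  1: ✓
  6: outside
counterexample path to 6: tau

Answer: INVARIANT VIOLATED at state 6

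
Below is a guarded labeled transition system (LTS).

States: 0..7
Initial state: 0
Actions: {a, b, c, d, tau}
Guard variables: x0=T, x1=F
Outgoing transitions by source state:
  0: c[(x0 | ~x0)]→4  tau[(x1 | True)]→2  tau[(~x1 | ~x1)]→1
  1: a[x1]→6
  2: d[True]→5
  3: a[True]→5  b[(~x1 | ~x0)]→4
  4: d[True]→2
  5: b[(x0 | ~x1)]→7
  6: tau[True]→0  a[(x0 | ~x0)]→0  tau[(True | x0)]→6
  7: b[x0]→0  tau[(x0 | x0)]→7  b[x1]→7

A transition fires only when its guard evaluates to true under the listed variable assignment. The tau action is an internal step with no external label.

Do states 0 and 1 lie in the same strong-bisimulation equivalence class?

Bisimulation quotient by refinement:
  P[0] = {{0,1,2,3,4,5,6,7}}
  P[1] = {{0},{1},{2,4},{3},{5},{6},{7}}
  P[2] = {{0},{1},{2},{3},{4},{5},{6},{7}}
Fixed point at round 3; 8 class(es).
0∈{0}, 1∈{1}

Answer: NOT BISIMILAR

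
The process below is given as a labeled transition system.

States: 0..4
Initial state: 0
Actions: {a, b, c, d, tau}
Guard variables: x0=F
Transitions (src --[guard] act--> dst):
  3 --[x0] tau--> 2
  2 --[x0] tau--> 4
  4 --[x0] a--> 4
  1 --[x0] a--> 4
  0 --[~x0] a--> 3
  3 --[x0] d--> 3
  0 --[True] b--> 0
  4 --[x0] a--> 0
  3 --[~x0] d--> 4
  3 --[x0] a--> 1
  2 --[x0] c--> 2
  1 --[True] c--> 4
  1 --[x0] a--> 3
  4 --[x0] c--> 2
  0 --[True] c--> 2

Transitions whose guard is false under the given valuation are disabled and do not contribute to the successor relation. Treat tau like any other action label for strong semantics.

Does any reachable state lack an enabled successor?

Answer: DEADLOCK at state 2

Trace:
Reach set: {0,2,3,4}
  0: a→3  b→0  c→2  [deg 3]
  2: ∅  [deadlock]
  3: d→4  [deg 1]
  4: ∅  [deadlock]
trace reaching 2: c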